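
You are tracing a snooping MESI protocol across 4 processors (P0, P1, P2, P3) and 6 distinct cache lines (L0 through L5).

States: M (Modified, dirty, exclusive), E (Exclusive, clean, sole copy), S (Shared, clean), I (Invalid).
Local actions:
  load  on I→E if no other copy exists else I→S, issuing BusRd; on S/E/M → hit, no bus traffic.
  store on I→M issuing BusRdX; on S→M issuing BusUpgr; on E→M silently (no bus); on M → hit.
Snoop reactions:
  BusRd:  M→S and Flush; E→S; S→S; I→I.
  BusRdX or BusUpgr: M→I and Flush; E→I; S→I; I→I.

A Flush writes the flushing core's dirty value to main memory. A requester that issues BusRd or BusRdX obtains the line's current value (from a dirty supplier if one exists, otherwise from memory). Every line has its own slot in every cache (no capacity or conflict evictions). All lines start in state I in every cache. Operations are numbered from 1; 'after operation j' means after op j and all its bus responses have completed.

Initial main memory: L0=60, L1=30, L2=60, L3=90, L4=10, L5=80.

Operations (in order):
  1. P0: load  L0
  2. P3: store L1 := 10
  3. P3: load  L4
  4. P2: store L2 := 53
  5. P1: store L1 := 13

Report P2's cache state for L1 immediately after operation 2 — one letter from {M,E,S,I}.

state = I

  op1 P0: load  L0 → E/I/I/I on L0; bus BusRd; mem=60
  op2 P3: store L1 := 10 → I/I/I/M on L1; bus BusRdX; mem=30
  op3 P3: load  L4 → I/I/I/E on L4; bus BusRd; mem=10
  op4 P2: store L2 := 53 → I/I/M/I on L2; bus BusRdX; mem=60
  op5 P1: store L1 := 13 → I/M/I/I on L1; bus BusRdX Flush; mem=10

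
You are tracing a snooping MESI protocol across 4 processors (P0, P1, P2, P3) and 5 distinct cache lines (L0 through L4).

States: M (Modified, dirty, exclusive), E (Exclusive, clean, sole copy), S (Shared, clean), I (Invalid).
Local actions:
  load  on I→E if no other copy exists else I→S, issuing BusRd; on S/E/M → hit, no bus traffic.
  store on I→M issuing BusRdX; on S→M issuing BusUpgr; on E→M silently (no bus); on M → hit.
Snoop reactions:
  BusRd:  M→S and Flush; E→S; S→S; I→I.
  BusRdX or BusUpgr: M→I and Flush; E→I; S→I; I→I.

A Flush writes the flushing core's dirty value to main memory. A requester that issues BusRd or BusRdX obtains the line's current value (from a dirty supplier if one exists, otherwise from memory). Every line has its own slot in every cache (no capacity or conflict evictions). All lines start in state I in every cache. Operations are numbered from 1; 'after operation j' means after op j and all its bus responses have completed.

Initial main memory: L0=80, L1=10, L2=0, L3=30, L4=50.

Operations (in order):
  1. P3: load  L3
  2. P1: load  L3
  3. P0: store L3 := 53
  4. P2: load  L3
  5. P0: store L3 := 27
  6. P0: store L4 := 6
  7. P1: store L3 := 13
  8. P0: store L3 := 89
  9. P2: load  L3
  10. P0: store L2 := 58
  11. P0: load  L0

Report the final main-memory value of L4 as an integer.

[1] P3: load  L3 | P0:I, P1:I, P2:I, P3:E(30) | bus: BusRd
[2] P1: load  L3 | P0:I, P1:S(30), P2:I, P3:S(30) | bus: BusRd
[3] P0: store L3 := 53 | P0:M(53), P1:I, P2:I, P3:I | bus: BusRdX
[4] P2: load  L3 | P0:S(53), P1:I, P2:S(53), P3:I | bus: BusRd,Flush
[5] P0: store L3 := 27 | P0:M(27), P1:I, P2:I, P3:I | bus: BusUpgr
[6] P0: store L4 := 6 | P0:M(6), P1:I, P2:I, P3:I | bus: BusRdX
[7] P1: store L3 := 13 | P0:I, P1:M(13), P2:I, P3:I | bus: BusRdX,Flush
[8] P0: store L3 := 89 | P0:M(89), P1:I, P2:I, P3:I | bus: BusRdX,Flush
[9] P2: load  L3 | P0:S(89), P1:I, P2:S(89), P3:I | bus: BusRd,Flush
[10] P0: store L2 := 58 | P0:M(58), P1:I, P2:I, P3:I | bus: BusRdX
[11] P0: load  L0 | P0:E(80), P1:I, P2:I, P3:I | bus: BusRd

memory[L4] = 50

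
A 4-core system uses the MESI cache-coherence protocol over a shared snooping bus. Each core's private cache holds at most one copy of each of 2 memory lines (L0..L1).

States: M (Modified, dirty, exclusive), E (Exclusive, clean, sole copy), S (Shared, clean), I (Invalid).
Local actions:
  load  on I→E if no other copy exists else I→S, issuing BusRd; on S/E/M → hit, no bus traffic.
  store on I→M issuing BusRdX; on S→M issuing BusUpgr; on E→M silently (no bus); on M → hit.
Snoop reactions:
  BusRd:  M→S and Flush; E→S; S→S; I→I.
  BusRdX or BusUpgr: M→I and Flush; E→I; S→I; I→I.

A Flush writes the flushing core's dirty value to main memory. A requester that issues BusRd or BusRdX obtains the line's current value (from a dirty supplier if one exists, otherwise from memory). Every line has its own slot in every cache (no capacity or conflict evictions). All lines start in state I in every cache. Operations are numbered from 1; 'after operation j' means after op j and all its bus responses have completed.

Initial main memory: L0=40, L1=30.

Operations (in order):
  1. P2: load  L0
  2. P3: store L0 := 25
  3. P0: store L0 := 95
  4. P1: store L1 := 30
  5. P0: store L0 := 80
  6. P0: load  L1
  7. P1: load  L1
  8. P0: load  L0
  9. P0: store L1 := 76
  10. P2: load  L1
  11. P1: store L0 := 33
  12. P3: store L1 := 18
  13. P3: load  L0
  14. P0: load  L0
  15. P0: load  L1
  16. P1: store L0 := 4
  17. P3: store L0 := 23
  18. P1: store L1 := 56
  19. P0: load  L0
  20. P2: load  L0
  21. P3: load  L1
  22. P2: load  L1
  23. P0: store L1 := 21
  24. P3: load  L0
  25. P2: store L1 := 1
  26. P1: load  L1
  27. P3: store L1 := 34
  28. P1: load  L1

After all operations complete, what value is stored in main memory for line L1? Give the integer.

1. P2: load  L0  bus=[BusRd]  L0: P0=I P1=I P2=E P3=I  mem[L0]=40
2. P3: store L0 := 25  bus=[BusRdX]  L0: P0=I P1=I P2=I P3=M  mem[L0]=40
3. P0: store L0 := 95  bus=[BusRdX,Flush]  L0: P0=M P1=I P2=I P3=I  mem[L0]=25
4. P1: store L1 := 30  bus=[BusRdX]  L1: P0=I P1=M P2=I P3=I  mem[L1]=30
5. P0: store L0 := 80  bus=[-]  L0: P0=M P1=I P2=I P3=I  mem[L0]=25
6. P0: load  L1  bus=[BusRd,Flush]  L1: P0=S P1=S P2=I P3=I  mem[L1]=30
7. P1: load  L1  bus=[-]  L1: P0=S P1=S P2=I P3=I  mem[L1]=30
8. P0: load  L0  bus=[-]  L0: P0=M P1=I P2=I P3=I  mem[L0]=25
9. P0: store L1 := 76  bus=[BusUpgr]  L1: P0=M P1=I P2=I P3=I  mem[L1]=30
10. P2: load  L1  bus=[BusRd,Flush]  L1: P0=S P1=I P2=S P3=I  mem[L1]=76
11. P1: store L0 := 33  bus=[BusRdX,Flush]  L0: P0=I P1=M P2=I P3=I  mem[L0]=80
12. P3: store L1 := 18  bus=[BusRdX]  L1: P0=I P1=I P2=I P3=M  mem[L1]=76
13. P3: load  L0  bus=[BusRd,Flush]  L0: P0=I P1=S P2=I P3=S  mem[L0]=33
14. P0: load  L0  bus=[BusRd]  L0: P0=S P1=S P2=I P3=S  mem[L0]=33
15. P0: load  L1  bus=[BusRd,Flush]  L1: P0=S P1=I P2=I P3=S  mem[L1]=18
16. P1: store L0 := 4  bus=[BusUpgr]  L0: P0=I P1=M P2=I P3=I  mem[L0]=33
17. P3: store L0 := 23  bus=[BusRdX,Flush]  L0: P0=I P1=I P2=I P3=M  mem[L0]=4
18. P1: store L1 := 56  bus=[BusRdX]  L1: P0=I P1=M P2=I P3=I  mem[L1]=18
19. P0: load  L0  bus=[BusRd,Flush]  L0: P0=S P1=I P2=I P3=S  mem[L0]=23
20. P2: load  L0  bus=[BusRd]  L0: P0=S P1=I P2=S P3=S  mem[L0]=23
21. P3: load  L1  bus=[BusRd,Flush]  L1: P0=I P1=S P2=I P3=S  mem[L1]=56
22. P2: load  L1  bus=[BusRd]  L1: P0=I P1=S P2=S P3=S  mem[L1]=56
23. P0: store L1 := 21  bus=[BusRdX]  L1: P0=M P1=I P2=I P3=I  mem[L1]=56
24. P3: load  L0  bus=[-]  L0: P0=S P1=I P2=S P3=S  mem[L0]=23
25. P2: store L1 := 1  bus=[BusRdX,Flush]  L1: P0=I P1=I P2=M P3=I  mem[L1]=21
26. P1: load  L1  bus=[BusRd,Flush]  L1: P0=I P1=S P2=S P3=I  mem[L1]=1
27. P3: store L1 := 34  bus=[BusRdX]  L1: P0=I P1=I P2=I P3=M  mem[L1]=1
28. P1: load  L1  bus=[BusRd,Flush]  L1: P0=I P1=S P2=I P3=S  mem[L1]=34

memory[L1] = 34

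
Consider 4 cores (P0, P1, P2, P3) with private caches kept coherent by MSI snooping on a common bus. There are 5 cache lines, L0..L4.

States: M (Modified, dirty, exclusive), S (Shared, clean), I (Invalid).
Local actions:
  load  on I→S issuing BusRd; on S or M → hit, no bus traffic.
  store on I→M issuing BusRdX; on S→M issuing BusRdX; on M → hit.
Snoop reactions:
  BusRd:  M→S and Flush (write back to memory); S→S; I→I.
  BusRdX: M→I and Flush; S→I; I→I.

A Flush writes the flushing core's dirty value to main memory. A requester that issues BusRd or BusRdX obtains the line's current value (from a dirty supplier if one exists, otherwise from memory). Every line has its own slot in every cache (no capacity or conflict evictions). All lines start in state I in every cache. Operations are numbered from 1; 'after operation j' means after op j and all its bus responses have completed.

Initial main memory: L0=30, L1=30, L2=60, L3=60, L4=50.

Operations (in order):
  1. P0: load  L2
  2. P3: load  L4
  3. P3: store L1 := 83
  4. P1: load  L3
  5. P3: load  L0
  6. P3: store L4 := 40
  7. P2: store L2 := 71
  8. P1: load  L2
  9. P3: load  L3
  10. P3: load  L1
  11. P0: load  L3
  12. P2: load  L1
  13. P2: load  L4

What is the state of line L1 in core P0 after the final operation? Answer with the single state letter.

state = I

  op1 P0: load  L2 → S/I/I/I on L2; bus BusRd; mem=60
  op2 P3: load  L4 → I/I/I/S on L4; bus BusRd; mem=50
  op3 P3: store L1 := 83 → I/I/I/M on L1; bus BusRdX; mem=30
  op4 P1: load  L3 → I/S/I/I on L3; bus BusRd; mem=60
  op5 P3: load  L0 → I/I/I/S on L0; bus BusRd; mem=30
  op6 P3: store L4 := 40 → I/I/I/M on L4; bus BusRdX; mem=50
  op7 P2: store L2 := 71 → I/I/M/I on L2; bus BusRdX; mem=60
  op8 P1: load  L2 → I/S/S/I on L2; bus BusRd Flush; mem=71
  op9 P3: load  L3 → I/S/I/S on L3; bus BusRd; mem=60
  op10 P3: load  L1 → I/I/I/M on L1; bus (none); mem=30
  op11 P0: load  L3 → S/S/I/S on L3; bus BusRd; mem=60
  op12 P2: load  L1 → I/I/S/S on L1; bus BusRd Flush; mem=83
  op13 P2: load  L4 → I/I/S/S on L4; bus BusRd Flush; mem=40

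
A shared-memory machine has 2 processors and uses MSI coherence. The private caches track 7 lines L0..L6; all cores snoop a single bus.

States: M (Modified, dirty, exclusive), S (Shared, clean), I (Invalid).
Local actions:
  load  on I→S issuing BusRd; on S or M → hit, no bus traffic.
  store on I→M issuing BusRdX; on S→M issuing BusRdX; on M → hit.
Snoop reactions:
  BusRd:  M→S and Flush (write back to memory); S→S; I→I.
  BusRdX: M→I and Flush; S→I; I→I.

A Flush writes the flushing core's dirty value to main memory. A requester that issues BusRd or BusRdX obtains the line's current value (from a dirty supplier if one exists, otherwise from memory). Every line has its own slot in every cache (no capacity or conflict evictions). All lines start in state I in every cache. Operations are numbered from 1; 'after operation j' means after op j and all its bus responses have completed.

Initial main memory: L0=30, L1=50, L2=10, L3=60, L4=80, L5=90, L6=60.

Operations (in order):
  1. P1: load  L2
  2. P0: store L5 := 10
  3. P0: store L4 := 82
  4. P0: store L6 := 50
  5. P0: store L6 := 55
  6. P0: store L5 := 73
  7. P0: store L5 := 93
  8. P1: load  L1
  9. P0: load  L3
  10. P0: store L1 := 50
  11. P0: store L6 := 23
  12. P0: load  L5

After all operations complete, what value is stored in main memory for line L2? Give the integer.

memory[L2] = 10

  op1 P1: load  L2 → I/S on L2; bus BusRd; mem=10
  op2 P0: store L5 := 10 → M/I on L5; bus BusRdX; mem=90
  op3 P0: store L4 := 82 → M/I on L4; bus BusRdX; mem=80
  op4 P0: store L6 := 50 → M/I on L6; bus BusRdX; mem=60
  op5 P0: store L6 := 55 → M/I on L6; bus (none); mem=60
  op6 P0: store L5 := 73 → M/I on L5; bus (none); mem=90
  op7 P0: store L5 := 93 → M/I on L5; bus (none); mem=90
  op8 P1: load  L1 → I/S on L1; bus BusRd; mem=50
  op9 P0: load  L3 → S/I on L3; bus BusRd; mem=60
  op10 P0: store L1 := 50 → M/I on L1; bus BusRdX; mem=50
  op11 P0: store L6 := 23 → M/I on L6; bus (none); mem=60
  op12 P0: load  L5 → M/I on L5; bus (none); mem=90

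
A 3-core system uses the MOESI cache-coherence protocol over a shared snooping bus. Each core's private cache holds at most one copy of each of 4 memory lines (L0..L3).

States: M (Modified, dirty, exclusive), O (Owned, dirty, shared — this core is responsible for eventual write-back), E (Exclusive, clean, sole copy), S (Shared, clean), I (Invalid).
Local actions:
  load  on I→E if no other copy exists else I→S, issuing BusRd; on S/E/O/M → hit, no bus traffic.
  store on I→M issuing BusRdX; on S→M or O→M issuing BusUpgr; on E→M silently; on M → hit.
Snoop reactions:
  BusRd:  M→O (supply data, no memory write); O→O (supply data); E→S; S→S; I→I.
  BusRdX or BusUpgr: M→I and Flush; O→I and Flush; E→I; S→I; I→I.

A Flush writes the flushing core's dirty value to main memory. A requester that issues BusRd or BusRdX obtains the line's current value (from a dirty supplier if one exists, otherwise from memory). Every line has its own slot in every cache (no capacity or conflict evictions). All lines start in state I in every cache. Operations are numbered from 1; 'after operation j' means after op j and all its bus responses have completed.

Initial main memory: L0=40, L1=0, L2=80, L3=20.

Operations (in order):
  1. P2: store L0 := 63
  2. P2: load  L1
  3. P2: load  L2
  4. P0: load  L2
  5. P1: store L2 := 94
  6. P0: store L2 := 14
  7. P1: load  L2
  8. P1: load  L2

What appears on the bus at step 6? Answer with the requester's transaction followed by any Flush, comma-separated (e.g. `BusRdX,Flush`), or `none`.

step 1: P2: store L0 := 63  ⟶  IIM  (L0)  txn=BusRdX  M[L0]=40
step 2: P2: load  L1  ⟶  IIE  (L1)  txn=BusRd  M[L1]=0
step 3: P2: load  L2  ⟶  IIE  (L2)  txn=BusRd  M[L2]=80
step 4: P0: load  L2  ⟶  SIS  (L2)  txn=BusRd  M[L2]=80
step 5: P1: store L2 := 94  ⟶  IMI  (L2)  txn=BusRdX  M[L2]=80
step 6: P0: store L2 := 14  ⟶  MII  (L2)  txn=BusRdX+Flush  M[L2]=94
step 7: P1: load  L2  ⟶  OSI  (L2)  txn=BusRd  M[L2]=94
step 8: P1: load  L2  ⟶  OSI  (L2)  txn=∅  M[L2]=94

bus = BusRdX,Flush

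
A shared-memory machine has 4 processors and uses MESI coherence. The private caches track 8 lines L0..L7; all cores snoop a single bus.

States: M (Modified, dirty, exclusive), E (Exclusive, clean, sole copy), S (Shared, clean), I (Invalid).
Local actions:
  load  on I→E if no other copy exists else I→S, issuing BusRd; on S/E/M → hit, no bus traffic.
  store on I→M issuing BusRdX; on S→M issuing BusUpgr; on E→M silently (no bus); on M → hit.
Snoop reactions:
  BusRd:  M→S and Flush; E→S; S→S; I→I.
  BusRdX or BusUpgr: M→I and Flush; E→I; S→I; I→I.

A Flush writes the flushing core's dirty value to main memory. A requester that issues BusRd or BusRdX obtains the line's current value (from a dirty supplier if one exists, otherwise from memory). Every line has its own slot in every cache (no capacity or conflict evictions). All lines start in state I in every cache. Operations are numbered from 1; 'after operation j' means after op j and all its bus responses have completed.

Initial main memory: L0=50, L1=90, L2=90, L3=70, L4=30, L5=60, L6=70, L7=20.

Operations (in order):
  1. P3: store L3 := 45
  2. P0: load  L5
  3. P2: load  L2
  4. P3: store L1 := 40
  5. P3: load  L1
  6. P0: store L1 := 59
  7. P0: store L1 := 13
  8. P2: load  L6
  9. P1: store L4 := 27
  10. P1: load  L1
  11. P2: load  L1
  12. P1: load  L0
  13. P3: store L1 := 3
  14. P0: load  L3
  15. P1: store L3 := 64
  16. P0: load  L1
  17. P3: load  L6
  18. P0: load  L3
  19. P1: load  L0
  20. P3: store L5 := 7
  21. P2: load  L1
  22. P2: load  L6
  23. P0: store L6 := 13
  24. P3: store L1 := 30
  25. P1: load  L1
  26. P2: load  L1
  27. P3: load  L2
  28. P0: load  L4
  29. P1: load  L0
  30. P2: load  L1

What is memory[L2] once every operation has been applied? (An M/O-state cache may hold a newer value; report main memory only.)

memory[L2] = 90

1. P3: store L3 := 45  bus=[BusRdX]  L3: P0=I P1=I P2=I P3=M  mem[L3]=70
2. P0: load  L5  bus=[BusRd]  L5: P0=E P1=I P2=I P3=I  mem[L5]=60
3. P2: load  L2  bus=[BusRd]  L2: P0=I P1=I P2=E P3=I  mem[L2]=90
4. P3: store L1 := 40  bus=[BusRdX]  L1: P0=I P1=I P2=I P3=M  mem[L1]=90
5. P3: load  L1  bus=[-]  L1: P0=I P1=I P2=I P3=M  mem[L1]=90
6. P0: store L1 := 59  bus=[BusRdX,Flush]  L1: P0=M P1=I P2=I P3=I  mem[L1]=40
7. P0: store L1 := 13  bus=[-]  L1: P0=M P1=I P2=I P3=I  mem[L1]=40
8. P2: load  L6  bus=[BusRd]  L6: P0=I P1=I P2=E P3=I  mem[L6]=70
9. P1: store L4 := 27  bus=[BusRdX]  L4: P0=I P1=M P2=I P3=I  mem[L4]=30
10. P1: load  L1  bus=[BusRd,Flush]  L1: P0=S P1=S P2=I P3=I  mem[L1]=13
11. P2: load  L1  bus=[BusRd]  L1: P0=S P1=S P2=S P3=I  mem[L1]=13
12. P1: load  L0  bus=[BusRd]  L0: P0=I P1=E P2=I P3=I  mem[L0]=50
13. P3: store L1 := 3  bus=[BusRdX]  L1: P0=I P1=I P2=I P3=M  mem[L1]=13
14. P0: load  L3  bus=[BusRd,Flush]  L3: P0=S P1=I P2=I P3=S  mem[L3]=45
15. P1: store L3 := 64  bus=[BusRdX]  L3: P0=I P1=M P2=I P3=I  mem[L3]=45
16. P0: load  L1  bus=[BusRd,Flush]  L1: P0=S P1=I P2=I P3=S  mem[L1]=3
17. P3: load  L6  bus=[BusRd]  L6: P0=I P1=I P2=S P3=S  mem[L6]=70
18. P0: load  L3  bus=[BusRd,Flush]  L3: P0=S P1=S P2=I P3=I  mem[L3]=64
19. P1: load  L0  bus=[-]  L0: P0=I P1=E P2=I P3=I  mem[L0]=50
20. P3: store L5 := 7  bus=[BusRdX]  L5: P0=I P1=I P2=I P3=M  mem[L5]=60
21. P2: load  L1  bus=[BusRd]  L1: P0=S P1=I P2=S P3=S  mem[L1]=3
22. P2: load  L6  bus=[-]  L6: P0=I P1=I P2=S P3=S  mem[L6]=70
23. P0: store L6 := 13  bus=[BusRdX]  L6: P0=M P1=I P2=I P3=I  mem[L6]=70
24. P3: store L1 := 30  bus=[BusUpgr]  L1: P0=I P1=I P2=I P3=M  mem[L1]=3
25. P1: load  L1  bus=[BusRd,Flush]  L1: P0=I P1=S P2=I P3=S  mem[L1]=30
26. P2: load  L1  bus=[BusRd]  L1: P0=I P1=S P2=S P3=S  mem[L1]=30
27. P3: load  L2  bus=[BusRd]  L2: P0=I P1=I P2=S P3=S  mem[L2]=90
28. P0: load  L4  bus=[BusRd,Flush]  L4: P0=S P1=S P2=I P3=I  mem[L4]=27
29. P1: load  L0  bus=[-]  L0: P0=I P1=E P2=I P3=I  mem[L0]=50
30. P2: load  L1  bus=[-]  L1: P0=I P1=S P2=S P3=S  mem[L1]=30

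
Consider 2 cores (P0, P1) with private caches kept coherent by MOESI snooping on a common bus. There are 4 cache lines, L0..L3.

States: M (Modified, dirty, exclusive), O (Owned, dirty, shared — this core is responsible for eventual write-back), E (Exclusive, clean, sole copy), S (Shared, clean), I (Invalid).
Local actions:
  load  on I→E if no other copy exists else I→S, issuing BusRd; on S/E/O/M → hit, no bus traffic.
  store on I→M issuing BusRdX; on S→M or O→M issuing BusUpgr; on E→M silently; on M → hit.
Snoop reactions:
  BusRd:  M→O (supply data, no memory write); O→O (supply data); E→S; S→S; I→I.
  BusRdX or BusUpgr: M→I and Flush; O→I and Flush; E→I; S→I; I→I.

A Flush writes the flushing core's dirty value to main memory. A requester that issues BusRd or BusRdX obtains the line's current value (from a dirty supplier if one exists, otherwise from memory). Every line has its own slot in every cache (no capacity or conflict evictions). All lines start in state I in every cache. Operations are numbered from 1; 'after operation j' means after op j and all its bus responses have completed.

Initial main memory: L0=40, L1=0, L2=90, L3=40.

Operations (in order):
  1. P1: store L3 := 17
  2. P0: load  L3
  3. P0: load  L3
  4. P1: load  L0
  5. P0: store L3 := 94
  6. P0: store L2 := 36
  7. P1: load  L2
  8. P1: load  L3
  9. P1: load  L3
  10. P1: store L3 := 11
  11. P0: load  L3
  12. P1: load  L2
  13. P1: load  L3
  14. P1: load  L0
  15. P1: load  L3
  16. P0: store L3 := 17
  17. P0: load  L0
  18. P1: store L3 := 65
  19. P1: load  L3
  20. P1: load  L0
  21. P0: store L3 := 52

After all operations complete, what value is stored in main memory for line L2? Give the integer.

1. P1: store L3 := 17  bus=[BusRdX]  L3: P0=I P1=M  mem[L3]=40
2. P0: load  L3  bus=[BusRd]  L3: P0=S P1=O  mem[L3]=40
3. P0: load  L3  bus=[-]  L3: P0=S P1=O  mem[L3]=40
4. P1: load  L0  bus=[BusRd]  L0: P0=I P1=E  mem[L0]=40
5. P0: store L3 := 94  bus=[BusUpgr,Flush]  L3: P0=M P1=I  mem[L3]=17
6. P0: store L2 := 36  bus=[BusRdX]  L2: P0=M P1=I  mem[L2]=90
7. P1: load  L2  bus=[BusRd]  L2: P0=O P1=S  mem[L2]=90
8. P1: load  L3  bus=[BusRd]  L3: P0=O P1=S  mem[L3]=17
9. P1: load  L3  bus=[-]  L3: P0=O P1=S  mem[L3]=17
10. P1: store L3 := 11  bus=[BusUpgr,Flush]  L3: P0=I P1=M  mem[L3]=94
11. P0: load  L3  bus=[BusRd]  L3: P0=S P1=O  mem[L3]=94
12. P1: load  L2  bus=[-]  L2: P0=O P1=S  mem[L2]=90
13. P1: load  L3  bus=[-]  L3: P0=S P1=O  mem[L3]=94
14. P1: load  L0  bus=[-]  L0: P0=I P1=E  mem[L0]=40
15. P1: load  L3  bus=[-]  L3: P0=S P1=O  mem[L3]=94
16. P0: store L3 := 17  bus=[BusUpgr,Flush]  L3: P0=M P1=I  mem[L3]=11
17. P0: load  L0  bus=[BusRd]  L0: P0=S P1=S  mem[L0]=40
18. P1: store L3 := 65  bus=[BusRdX,Flush]  L3: P0=I P1=M  mem[L3]=17
19. P1: load  L3  bus=[-]  L3: P0=I P1=M  mem[L3]=17
20. P1: load  L0  bus=[-]  L0: P0=S P1=S  mem[L0]=40
21. P0: store L3 := 52  bus=[BusRdX,Flush]  L3: P0=M P1=I  mem[L3]=65

memory[L2] = 90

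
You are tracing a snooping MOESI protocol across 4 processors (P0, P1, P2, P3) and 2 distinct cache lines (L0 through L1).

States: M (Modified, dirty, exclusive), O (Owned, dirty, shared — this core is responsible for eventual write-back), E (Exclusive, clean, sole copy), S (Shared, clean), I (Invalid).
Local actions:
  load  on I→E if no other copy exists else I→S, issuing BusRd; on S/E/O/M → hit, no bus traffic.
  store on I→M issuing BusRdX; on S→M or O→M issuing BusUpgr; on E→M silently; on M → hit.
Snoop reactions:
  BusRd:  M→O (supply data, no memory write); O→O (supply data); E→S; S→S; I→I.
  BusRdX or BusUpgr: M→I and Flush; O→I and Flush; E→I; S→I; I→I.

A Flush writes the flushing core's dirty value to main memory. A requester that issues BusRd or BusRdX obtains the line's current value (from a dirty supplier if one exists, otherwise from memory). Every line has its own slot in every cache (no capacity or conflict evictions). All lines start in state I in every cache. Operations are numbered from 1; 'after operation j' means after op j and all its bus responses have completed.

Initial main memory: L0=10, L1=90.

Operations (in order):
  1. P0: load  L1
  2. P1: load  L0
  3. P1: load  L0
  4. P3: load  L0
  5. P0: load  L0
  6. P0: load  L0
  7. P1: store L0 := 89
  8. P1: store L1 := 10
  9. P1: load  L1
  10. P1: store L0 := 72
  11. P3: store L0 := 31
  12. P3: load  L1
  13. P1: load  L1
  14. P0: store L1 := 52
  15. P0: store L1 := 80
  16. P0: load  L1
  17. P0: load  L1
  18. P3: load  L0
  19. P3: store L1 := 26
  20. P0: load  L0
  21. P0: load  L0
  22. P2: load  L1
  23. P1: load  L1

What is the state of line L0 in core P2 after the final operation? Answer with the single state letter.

step 1: P0: load  L1  ⟶  EIII  (L1)  txn=BusRd  M[L1]=90
step 2: P1: load  L0  ⟶  IEII  (L0)  txn=BusRd  M[L0]=10
step 3: P1: load  L0  ⟶  IEII  (L0)  txn=∅  M[L0]=10
step 4: P3: load  L0  ⟶  ISIS  (L0)  txn=BusRd  M[L0]=10
step 5: P0: load  L0  ⟶  SSIS  (L0)  txn=BusRd  M[L0]=10
step 6: P0: load  L0  ⟶  SSIS  (L0)  txn=∅  M[L0]=10
step 7: P1: store L0 := 89  ⟶  IMII  (L0)  txn=BusUpgr  M[L0]=10
step 8: P1: store L1 := 10  ⟶  IMII  (L1)  txn=BusRdX  M[L1]=90
step 9: P1: load  L1  ⟶  IMII  (L1)  txn=∅  M[L1]=90
step 10: P1: store L0 := 72  ⟶  IMII  (L0)  txn=∅  M[L0]=10
step 11: P3: store L0 := 31  ⟶  IIIM  (L0)  txn=BusRdX+Flush  M[L0]=72
step 12: P3: load  L1  ⟶  IOIS  (L1)  txn=BusRd  M[L1]=90
step 13: P1: load  L1  ⟶  IOIS  (L1)  txn=∅  M[L1]=90
step 14: P0: store L1 := 52  ⟶  MIII  (L1)  txn=BusRdX+Flush  M[L1]=10
step 15: P0: store L1 := 80  ⟶  MIII  (L1)  txn=∅  M[L1]=10
step 16: P0: load  L1  ⟶  MIII  (L1)  txn=∅  M[L1]=10
step 17: P0: load  L1  ⟶  MIII  (L1)  txn=∅  M[L1]=10
step 18: P3: load  L0  ⟶  IIIM  (L0)  txn=∅  M[L0]=72
step 19: P3: store L1 := 26  ⟶  IIIM  (L1)  txn=BusRdX+Flush  M[L1]=80
step 20: P0: load  L0  ⟶  SIIO  (L0)  txn=BusRd  M[L0]=72
step 21: P0: load  L0  ⟶  SIIO  (L0)  txn=∅  M[L0]=72
step 22: P2: load  L1  ⟶  IISO  (L1)  txn=BusRd  M[L1]=80
step 23: P1: load  L1  ⟶  ISSO  (L1)  txn=BusRd  M[L1]=80

state = I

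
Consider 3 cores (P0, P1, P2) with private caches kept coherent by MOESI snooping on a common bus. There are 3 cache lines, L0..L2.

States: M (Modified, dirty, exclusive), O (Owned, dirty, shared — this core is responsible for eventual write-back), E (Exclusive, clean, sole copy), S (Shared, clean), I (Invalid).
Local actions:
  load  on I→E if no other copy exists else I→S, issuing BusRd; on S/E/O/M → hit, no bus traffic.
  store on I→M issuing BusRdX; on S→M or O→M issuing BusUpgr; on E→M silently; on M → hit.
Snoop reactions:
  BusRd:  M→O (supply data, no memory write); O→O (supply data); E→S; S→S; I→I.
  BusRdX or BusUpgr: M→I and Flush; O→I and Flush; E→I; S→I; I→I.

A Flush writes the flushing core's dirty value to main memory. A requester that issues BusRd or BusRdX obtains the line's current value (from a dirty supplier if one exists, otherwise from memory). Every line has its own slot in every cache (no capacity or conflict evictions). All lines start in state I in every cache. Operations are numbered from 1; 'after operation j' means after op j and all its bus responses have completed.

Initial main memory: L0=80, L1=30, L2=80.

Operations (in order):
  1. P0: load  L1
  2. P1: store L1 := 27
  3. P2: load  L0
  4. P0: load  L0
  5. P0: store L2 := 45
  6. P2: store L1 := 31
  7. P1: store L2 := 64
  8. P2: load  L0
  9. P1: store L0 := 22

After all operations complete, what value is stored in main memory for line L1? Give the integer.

1. P0: load  L1  bus=[BusRd]  L1: P0=E P1=I P2=I  mem[L1]=30
2. P1: store L1 := 27  bus=[BusRdX]  L1: P0=I P1=M P2=I  mem[L1]=30
3. P2: load  L0  bus=[BusRd]  L0: P0=I P1=I P2=E  mem[L0]=80
4. P0: load  L0  bus=[BusRd]  L0: P0=S P1=I P2=S  mem[L0]=80
5. P0: store L2 := 45  bus=[BusRdX]  L2: P0=M P1=I P2=I  mem[L2]=80
6. P2: store L1 := 31  bus=[BusRdX,Flush]  L1: P0=I P1=I P2=M  mem[L1]=27
7. P1: store L2 := 64  bus=[BusRdX,Flush]  L2: P0=I P1=M P2=I  mem[L2]=45
8. P2: load  L0  bus=[-]  L0: P0=S P1=I P2=S  mem[L0]=80
9. P1: store L0 := 22  bus=[BusRdX]  L0: P0=I P1=M P2=I  mem[L0]=80

memory[L1] = 27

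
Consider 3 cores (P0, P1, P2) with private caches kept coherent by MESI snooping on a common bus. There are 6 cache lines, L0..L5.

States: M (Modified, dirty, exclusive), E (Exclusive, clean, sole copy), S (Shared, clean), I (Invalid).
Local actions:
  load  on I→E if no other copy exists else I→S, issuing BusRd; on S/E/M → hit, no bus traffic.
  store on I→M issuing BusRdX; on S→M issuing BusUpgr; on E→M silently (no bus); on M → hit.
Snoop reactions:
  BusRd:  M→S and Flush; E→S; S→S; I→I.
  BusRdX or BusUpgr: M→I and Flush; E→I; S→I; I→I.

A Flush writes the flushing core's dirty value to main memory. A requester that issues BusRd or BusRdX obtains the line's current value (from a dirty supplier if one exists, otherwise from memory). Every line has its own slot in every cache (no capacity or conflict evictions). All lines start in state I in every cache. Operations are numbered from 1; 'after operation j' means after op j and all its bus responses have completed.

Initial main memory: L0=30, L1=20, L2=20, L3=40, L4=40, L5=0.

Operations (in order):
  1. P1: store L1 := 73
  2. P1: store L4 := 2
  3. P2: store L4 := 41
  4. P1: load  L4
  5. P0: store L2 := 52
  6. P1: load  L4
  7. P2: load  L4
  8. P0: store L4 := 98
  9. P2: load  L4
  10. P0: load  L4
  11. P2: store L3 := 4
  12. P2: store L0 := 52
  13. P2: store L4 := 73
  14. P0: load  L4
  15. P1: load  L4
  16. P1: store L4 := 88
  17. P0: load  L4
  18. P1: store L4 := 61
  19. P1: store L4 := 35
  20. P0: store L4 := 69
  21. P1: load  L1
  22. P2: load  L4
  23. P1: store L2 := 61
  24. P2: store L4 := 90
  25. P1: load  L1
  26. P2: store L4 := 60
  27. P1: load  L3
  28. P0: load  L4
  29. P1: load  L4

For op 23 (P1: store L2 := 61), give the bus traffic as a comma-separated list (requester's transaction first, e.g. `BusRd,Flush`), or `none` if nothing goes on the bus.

bus = BusRdX,Flush

  op1 P1: store L1 := 73 → I/M/I on L1; bus BusRdX; mem=20
  op2 P1: store L4 := 2 → I/M/I on L4; bus BusRdX; mem=40
  op3 P2: store L4 := 41 → I/I/M on L4; bus BusRdX Flush; mem=2
  op4 P1: load  L4 → I/S/S on L4; bus BusRd Flush; mem=41
  op5 P0: store L2 := 52 → M/I/I on L2; bus BusRdX; mem=20
  op6 P1: load  L4 → I/S/S on L4; bus (none); mem=41
  op7 P2: load  L4 → I/S/S on L4; bus (none); mem=41
  op8 P0: store L4 := 98 → M/I/I on L4; bus BusRdX; mem=41
  op9 P2: load  L4 → S/I/S on L4; bus BusRd Flush; mem=98
  op10 P0: load  L4 → S/I/S on L4; bus (none); mem=98
  op11 P2: store L3 := 4 → I/I/M on L3; bus BusRdX; mem=40
  op12 P2: store L0 := 52 → I/I/M on L0; bus BusRdX; mem=30
  op13 P2: store L4 := 73 → I/I/M on L4; bus BusUpgr; mem=98
  op14 P0: load  L4 → S/I/S on L4; bus BusRd Flush; mem=73
  op15 P1: load  L4 → S/S/S on L4; bus BusRd; mem=73
  op16 P1: store L4 := 88 → I/M/I on L4; bus BusUpgr; mem=73
  op17 P0: load  L4 → S/S/I on L4; bus BusRd Flush; mem=88
  op18 P1: store L4 := 61 → I/M/I on L4; bus BusUpgr; mem=88
  op19 P1: store L4 := 35 → I/M/I on L4; bus (none); mem=88
  op20 P0: store L4 := 69 → M/I/I on L4; bus BusRdX Flush; mem=35
  op21 P1: load  L1 → I/M/I on L1; bus (none); mem=20
  op22 P2: load  L4 → S/I/S on L4; bus BusRd Flush; mem=69
  op23 P1: store L2 := 61 → I/M/I on L2; bus BusRdX Flush; mem=52
  op24 P2: store L4 := 90 → I/I/M on L4; bus BusUpgr; mem=69
  op25 P1: load  L1 → I/M/I on L1; bus (none); mem=20
  op26 P2: store L4 := 60 → I/I/M on L4; bus (none); mem=69
  op27 P1: load  L3 → I/S/S on L3; bus BusRd Flush; mem=4
  op28 P0: load  L4 → S/I/S on L4; bus BusRd Flush; mem=60
  op29 P1: load  L4 → S/S/S on L4; bus BusRd; mem=60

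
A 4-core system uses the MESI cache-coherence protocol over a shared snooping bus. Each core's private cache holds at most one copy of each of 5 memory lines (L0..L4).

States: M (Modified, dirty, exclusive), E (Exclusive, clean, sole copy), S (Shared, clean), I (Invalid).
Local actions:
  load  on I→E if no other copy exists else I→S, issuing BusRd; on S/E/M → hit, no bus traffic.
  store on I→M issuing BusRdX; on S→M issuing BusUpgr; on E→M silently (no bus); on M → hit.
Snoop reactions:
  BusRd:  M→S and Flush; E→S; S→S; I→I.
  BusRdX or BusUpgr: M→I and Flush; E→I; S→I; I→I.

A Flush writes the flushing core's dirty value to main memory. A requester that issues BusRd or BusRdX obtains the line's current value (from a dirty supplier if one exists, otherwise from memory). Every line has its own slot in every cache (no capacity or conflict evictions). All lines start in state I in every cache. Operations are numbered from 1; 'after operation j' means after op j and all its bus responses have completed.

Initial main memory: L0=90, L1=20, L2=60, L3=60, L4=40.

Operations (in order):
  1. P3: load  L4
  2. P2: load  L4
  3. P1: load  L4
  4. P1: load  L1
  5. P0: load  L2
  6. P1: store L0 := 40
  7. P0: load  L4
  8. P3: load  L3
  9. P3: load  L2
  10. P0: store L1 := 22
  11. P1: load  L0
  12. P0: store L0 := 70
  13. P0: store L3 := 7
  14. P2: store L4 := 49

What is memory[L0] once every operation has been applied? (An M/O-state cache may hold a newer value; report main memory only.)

step 1: P3: load  L4  ⟶  IIIE  (L4)  txn=BusRd  M[L4]=40
step 2: P2: load  L4  ⟶  IISS  (L4)  txn=BusRd  M[L4]=40
step 3: P1: load  L4  ⟶  ISSS  (L4)  txn=BusRd  M[L4]=40
step 4: P1: load  L1  ⟶  IEII  (L1)  txn=BusRd  M[L1]=20
step 5: P0: load  L2  ⟶  EIII  (L2)  txn=BusRd  M[L2]=60
step 6: P1: store L0 := 40  ⟶  IMII  (L0)  txn=BusRdX  M[L0]=90
step 7: P0: load  L4  ⟶  SSSS  (L4)  txn=BusRd  M[L4]=40
step 8: P3: load  L3  ⟶  IIIE  (L3)  txn=BusRd  M[L3]=60
step 9: P3: load  L2  ⟶  SIIS  (L2)  txn=BusRd  M[L2]=60
step 10: P0: store L1 := 22  ⟶  MIII  (L1)  txn=BusRdX  M[L1]=20
step 11: P1: load  L0  ⟶  IMII  (L0)  txn=∅  M[L0]=90
step 12: P0: store L0 := 70  ⟶  MIII  (L0)  txn=BusRdX+Flush  M[L0]=40
step 13: P0: store L3 := 7  ⟶  MIII  (L3)  txn=BusRdX  M[L3]=60
step 14: P2: store L4 := 49  ⟶  IIMI  (L4)  txn=BusUpgr  M[L4]=40

memory[L0] = 40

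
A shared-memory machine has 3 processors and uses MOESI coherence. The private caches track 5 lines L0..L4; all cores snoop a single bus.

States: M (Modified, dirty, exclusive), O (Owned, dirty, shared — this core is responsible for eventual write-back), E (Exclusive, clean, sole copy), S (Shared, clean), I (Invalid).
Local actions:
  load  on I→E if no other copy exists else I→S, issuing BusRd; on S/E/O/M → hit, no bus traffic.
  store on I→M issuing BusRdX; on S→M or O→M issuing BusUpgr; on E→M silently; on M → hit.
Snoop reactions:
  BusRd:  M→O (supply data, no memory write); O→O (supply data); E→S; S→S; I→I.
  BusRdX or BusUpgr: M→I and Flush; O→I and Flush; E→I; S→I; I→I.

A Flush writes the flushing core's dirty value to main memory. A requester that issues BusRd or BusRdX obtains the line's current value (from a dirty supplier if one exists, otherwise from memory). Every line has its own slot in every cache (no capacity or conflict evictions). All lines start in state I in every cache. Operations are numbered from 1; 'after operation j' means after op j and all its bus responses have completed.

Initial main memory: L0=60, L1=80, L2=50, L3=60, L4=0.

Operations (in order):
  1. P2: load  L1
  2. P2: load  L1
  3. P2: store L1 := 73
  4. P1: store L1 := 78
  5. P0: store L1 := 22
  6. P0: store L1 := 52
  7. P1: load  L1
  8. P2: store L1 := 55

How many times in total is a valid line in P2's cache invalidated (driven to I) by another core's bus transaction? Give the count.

invalidations = 1

step 1: P2: load  L1  ⟶  IIE  (L1)  txn=BusRd  M[L1]=80
step 2: P2: load  L1  ⟶  IIE  (L1)  txn=∅  M[L1]=80
step 3: P2: store L1 := 73  ⟶  IIM  (L1)  txn=∅  M[L1]=80
step 4: P1: store L1 := 78  ⟶  IMI  (L1)  txn=BusRdX+Flush  M[L1]=73
step 5: P0: store L1 := 22  ⟶  MII  (L1)  txn=BusRdX+Flush  M[L1]=78
step 6: P0: store L1 := 52  ⟶  MII  (L1)  txn=∅  M[L1]=78
step 7: P1: load  L1  ⟶  OSI  (L1)  txn=BusRd  M[L1]=78
step 8: P2: store L1 := 55  ⟶  IIM  (L1)  txn=BusRdX+Flush  M[L1]=52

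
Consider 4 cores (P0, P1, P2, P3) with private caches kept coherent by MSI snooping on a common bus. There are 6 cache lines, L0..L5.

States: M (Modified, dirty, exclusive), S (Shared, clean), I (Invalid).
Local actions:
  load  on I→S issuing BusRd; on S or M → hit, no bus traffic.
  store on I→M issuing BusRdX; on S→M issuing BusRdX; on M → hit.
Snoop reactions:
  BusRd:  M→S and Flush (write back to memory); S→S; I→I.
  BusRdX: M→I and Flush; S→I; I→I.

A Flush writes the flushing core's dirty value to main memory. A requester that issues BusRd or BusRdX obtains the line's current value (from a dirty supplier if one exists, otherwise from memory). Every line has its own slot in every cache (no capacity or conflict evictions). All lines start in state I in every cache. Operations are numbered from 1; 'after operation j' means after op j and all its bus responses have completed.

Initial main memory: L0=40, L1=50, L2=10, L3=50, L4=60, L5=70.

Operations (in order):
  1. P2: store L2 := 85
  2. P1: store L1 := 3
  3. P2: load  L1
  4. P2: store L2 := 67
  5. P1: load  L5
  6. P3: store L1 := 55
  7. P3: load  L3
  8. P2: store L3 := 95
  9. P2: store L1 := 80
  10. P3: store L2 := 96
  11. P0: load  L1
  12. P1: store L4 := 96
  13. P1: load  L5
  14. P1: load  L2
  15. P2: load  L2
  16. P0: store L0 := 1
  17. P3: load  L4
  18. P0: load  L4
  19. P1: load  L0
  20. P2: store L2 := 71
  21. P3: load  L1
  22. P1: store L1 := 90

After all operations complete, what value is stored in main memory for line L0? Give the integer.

  op1 P2: store L2 := 85 → I/I/M/I on L2; bus BusRdX; mem=10
  op2 P1: store L1 := 3 → I/M/I/I on L1; bus BusRdX; mem=50
  op3 P2: load  L1 → I/S/S/I on L1; bus BusRd Flush; mem=3
  op4 P2: store L2 := 67 → I/I/M/I on L2; bus (none); mem=10
  op5 P1: load  L5 → I/S/I/I on L5; bus BusRd; mem=70
  op6 P3: store L1 := 55 → I/I/I/M on L1; bus BusRdX; mem=3
  op7 P3: load  L3 → I/I/I/S on L3; bus BusRd; mem=50
  op8 P2: store L3 := 95 → I/I/M/I on L3; bus BusRdX; mem=50
  op9 P2: store L1 := 80 → I/I/M/I on L1; bus BusRdX Flush; mem=55
  op10 P3: store L2 := 96 → I/I/I/M on L2; bus BusRdX Flush; mem=67
  op11 P0: load  L1 → S/I/S/I on L1; bus BusRd Flush; mem=80
  op12 P1: store L4 := 96 → I/M/I/I on L4; bus BusRdX; mem=60
  op13 P1: load  L5 → I/S/I/I on L5; bus (none); mem=70
  op14 P1: load  L2 → I/S/I/S on L2; bus BusRd Flush; mem=96
  op15 P2: load  L2 → I/S/S/S on L2; bus BusRd; mem=96
  op16 P0: store L0 := 1 → M/I/I/I on L0; bus BusRdX; mem=40
  op17 P3: load  L4 → I/S/I/S on L4; bus BusRd Flush; mem=96
  op18 P0: load  L4 → S/S/I/S on L4; bus BusRd; mem=96
  op19 P1: load  L0 → S/S/I/I on L0; bus BusRd Flush; mem=1
  op20 P2: store L2 := 71 → I/I/M/I on L2; bus BusRdX; mem=96
  op21 P3: load  L1 → S/I/S/S on L1; bus BusRd; mem=80
  op22 P1: store L1 := 90 → I/M/I/I on L1; bus BusRdX; mem=80

memory[L0] = 1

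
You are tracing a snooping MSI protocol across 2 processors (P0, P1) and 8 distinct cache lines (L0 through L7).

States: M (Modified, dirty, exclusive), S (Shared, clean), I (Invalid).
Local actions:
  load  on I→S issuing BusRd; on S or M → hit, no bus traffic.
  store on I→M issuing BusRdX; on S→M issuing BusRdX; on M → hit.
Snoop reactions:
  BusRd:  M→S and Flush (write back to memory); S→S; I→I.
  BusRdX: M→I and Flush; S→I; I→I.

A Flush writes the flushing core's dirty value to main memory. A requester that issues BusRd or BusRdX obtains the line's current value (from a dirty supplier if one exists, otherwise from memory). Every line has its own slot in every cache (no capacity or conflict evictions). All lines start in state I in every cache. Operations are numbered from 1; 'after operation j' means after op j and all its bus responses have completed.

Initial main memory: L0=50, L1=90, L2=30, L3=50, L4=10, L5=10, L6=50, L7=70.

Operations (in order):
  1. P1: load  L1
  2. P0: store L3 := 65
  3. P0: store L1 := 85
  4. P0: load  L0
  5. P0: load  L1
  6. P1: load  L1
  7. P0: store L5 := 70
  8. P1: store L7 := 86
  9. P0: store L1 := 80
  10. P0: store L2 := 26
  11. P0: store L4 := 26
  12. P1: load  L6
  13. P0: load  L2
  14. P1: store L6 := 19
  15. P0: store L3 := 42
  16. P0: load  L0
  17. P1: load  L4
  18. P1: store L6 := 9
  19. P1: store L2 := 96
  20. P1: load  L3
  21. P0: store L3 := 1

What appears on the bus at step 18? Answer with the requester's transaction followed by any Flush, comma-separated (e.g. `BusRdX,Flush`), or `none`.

bus = none

  op1 P1: load  L1 → I/S on L1; bus BusRd; mem=90
  op2 P0: store L3 := 65 → M/I on L3; bus BusRdX; mem=50
  op3 P0: store L1 := 85 → M/I on L1; bus BusRdX; mem=90
  op4 P0: load  L0 → S/I on L0; bus BusRd; mem=50
  op5 P0: load  L1 → M/I on L1; bus (none); mem=90
  op6 P1: load  L1 → S/S on L1; bus BusRd Flush; mem=85
  op7 P0: store L5 := 70 → M/I on L5; bus BusRdX; mem=10
  op8 P1: store L7 := 86 → I/M on L7; bus BusRdX; mem=70
  op9 P0: store L1 := 80 → M/I on L1; bus BusRdX; mem=85
  op10 P0: store L2 := 26 → M/I on L2; bus BusRdX; mem=30
  op11 P0: store L4 := 26 → M/I on L4; bus BusRdX; mem=10
  op12 P1: load  L6 → I/S on L6; bus BusRd; mem=50
  op13 P0: load  L2 → M/I on L2; bus (none); mem=30
  op14 P1: store L6 := 19 → I/M on L6; bus BusRdX; mem=50
  op15 P0: store L3 := 42 → M/I on L3; bus (none); mem=50
  op16 P0: load  L0 → S/I on L0; bus (none); mem=50
  op17 P1: load  L4 → S/S on L4; bus BusRd Flush; mem=26
  op18 P1: store L6 := 9 → I/M on L6; bus (none); mem=50
  op19 P1: store L2 := 96 → I/M on L2; bus BusRdX Flush; mem=26
  op20 P1: load  L3 → S/S on L3; bus BusRd Flush; mem=42
  op21 P0: store L3 := 1 → M/I on L3; bus BusRdX; mem=42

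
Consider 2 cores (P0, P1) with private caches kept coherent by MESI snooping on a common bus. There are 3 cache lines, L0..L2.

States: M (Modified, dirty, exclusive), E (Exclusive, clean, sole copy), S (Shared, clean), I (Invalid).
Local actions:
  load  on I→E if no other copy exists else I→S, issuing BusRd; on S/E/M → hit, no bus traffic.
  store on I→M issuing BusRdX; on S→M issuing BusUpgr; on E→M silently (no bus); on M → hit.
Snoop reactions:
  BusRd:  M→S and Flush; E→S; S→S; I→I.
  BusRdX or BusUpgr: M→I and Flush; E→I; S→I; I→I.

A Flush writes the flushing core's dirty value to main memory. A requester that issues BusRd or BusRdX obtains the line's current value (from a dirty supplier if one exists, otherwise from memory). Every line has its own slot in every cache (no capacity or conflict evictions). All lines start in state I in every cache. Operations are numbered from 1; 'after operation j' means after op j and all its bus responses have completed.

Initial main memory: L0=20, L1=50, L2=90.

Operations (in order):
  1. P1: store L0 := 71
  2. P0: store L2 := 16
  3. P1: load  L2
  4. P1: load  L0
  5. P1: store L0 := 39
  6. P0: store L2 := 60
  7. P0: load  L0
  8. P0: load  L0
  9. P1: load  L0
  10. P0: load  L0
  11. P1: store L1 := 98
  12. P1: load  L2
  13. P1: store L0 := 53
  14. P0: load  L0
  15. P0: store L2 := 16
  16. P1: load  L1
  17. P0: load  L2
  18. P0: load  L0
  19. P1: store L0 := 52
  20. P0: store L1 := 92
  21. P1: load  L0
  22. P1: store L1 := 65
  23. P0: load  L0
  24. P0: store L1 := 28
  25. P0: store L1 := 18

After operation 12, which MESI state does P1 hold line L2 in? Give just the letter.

state = S

[1] P1: store L0 := 71 | P0:I, P1:M(71) | bus: BusRdX
[2] P0: store L2 := 16 | P0:M(16), P1:I | bus: BusRdX
[3] P1: load  L2 | P0:S(16), P1:S(16) | bus: BusRd,Flush
[4] P1: load  L0 | P0:I, P1:M(71) | bus: none
[5] P1: store L0 := 39 | P0:I, P1:M(39) | bus: none
[6] P0: store L2 := 60 | P0:M(60), P1:I | bus: BusUpgr
[7] P0: load  L0 | P0:S(39), P1:S(39) | bus: BusRd,Flush
[8] P0: load  L0 | P0:S(39), P1:S(39) | bus: none
[9] P1: load  L0 | P0:S(39), P1:S(39) | bus: none
[10] P0: load  L0 | P0:S(39), P1:S(39) | bus: none
[11] P1: store L1 := 98 | P0:I, P1:M(98) | bus: BusRdX
[12] P1: load  L2 | P0:S(60), P1:S(60) | bus: BusRd,Flush
[13] P1: store L0 := 53 | P0:I, P1:M(53) | bus: BusUpgr
[14] P0: load  L0 | P0:S(53), P1:S(53) | bus: BusRd,Flush
[15] P0: store L2 := 16 | P0:M(16), P1:I | bus: BusUpgr
[16] P1: load  L1 | P0:I, P1:M(98) | bus: none
[17] P0: load  L2 | P0:M(16), P1:I | bus: none
[18] P0: load  L0 | P0:S(53), P1:S(53) | bus: none
[19] P1: store L0 := 52 | P0:I, P1:M(52) | bus: BusUpgr
[20] P0: store L1 := 92 | P0:M(92), P1:I | bus: BusRdX,Flush
[21] P1: load  L0 | P0:I, P1:M(52) | bus: none
[22] P1: store L1 := 65 | P0:I, P1:M(65) | bus: BusRdX,Flush
[23] P0: load  L0 | P0:S(52), P1:S(52) | bus: BusRd,Flush
[24] P0: store L1 := 28 | P0:M(28), P1:I | bus: BusRdX,Flush
[25] P0: store L1 := 18 | P0:M(18), P1:I | bus: none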